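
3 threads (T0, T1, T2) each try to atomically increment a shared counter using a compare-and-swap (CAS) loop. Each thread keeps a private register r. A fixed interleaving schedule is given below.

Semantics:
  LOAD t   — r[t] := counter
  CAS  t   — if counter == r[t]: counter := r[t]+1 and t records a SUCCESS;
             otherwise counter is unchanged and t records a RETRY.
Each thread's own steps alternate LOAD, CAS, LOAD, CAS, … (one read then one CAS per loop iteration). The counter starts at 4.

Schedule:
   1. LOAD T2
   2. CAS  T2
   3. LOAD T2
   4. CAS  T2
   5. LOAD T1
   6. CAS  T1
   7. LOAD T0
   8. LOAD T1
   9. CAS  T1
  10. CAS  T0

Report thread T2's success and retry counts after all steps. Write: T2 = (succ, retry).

T2 = (2, 0)

T2 LOAD — after: cnt=4, r=4 — load
T2 CAS — after: cnt=5, r=4 — ok
T2 LOAD — after: cnt=5, r=5 — load
T2 CAS — after: cnt=6, r=5 — ok
T1 LOAD — after: cnt=6, r=6 — load
T1 CAS — after: cnt=7, r=6 — ok
T0 LOAD — after: cnt=7, r=7 — load
T1 LOAD — after: cnt=7, r=7 — load
T1 CAS — after: cnt=8, r=7 — ok
T0 CAS — after: cnt=8, r=7 — retry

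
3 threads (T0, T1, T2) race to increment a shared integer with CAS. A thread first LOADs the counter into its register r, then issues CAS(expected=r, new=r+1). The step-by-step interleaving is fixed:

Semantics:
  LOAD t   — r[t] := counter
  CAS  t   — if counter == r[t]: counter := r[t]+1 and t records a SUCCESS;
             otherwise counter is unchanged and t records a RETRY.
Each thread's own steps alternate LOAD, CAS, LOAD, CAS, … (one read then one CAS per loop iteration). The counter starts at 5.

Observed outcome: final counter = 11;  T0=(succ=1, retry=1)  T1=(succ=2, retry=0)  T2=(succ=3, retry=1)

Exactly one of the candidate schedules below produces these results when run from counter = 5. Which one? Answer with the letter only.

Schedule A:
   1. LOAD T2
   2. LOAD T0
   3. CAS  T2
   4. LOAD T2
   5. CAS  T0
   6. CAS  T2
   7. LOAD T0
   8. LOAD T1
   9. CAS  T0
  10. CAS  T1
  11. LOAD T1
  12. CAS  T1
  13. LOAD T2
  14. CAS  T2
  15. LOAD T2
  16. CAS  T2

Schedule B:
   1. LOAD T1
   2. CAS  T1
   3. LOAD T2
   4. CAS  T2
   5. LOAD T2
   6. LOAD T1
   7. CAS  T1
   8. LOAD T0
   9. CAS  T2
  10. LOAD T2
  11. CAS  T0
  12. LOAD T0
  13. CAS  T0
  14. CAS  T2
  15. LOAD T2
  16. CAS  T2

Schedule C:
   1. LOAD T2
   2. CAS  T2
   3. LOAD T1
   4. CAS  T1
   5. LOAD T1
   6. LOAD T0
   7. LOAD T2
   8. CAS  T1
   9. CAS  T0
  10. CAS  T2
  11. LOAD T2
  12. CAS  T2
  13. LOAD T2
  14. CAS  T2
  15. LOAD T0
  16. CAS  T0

Tracing schedule C:
[1] T2.load  rd  (counter 5, T2.r 5)
[2] T2.cas  hit  (counter 6, T2.r 5)
[3] T1.load  rd  (counter 6, T1.r 6)
[4] T1.cas  hit  (counter 7, T1.r 6)
[5] T1.load  rd  (counter 7, T1.r 7)
[6] T0.load  rd  (counter 7, T0.r 7)
[7] T2.load  rd  (counter 7, T2.r 7)
[8] T1.cas  hit  (counter 8, T1.r 7)
[9] T0.cas  miss  (counter 8, T0.r 7)
[10] T2.cas  miss  (counter 8, T2.r 7)
[11] T2.load  rd  (counter 8, T2.r 8)
[12] T2.cas  hit  (counter 9, T2.r 8)
[13] T2.load  rd  (counter 9, T2.r 9)
[14] T2.cas  hit  (counter 10, T2.r 9)
[15] T0.load  rd  (counter 10, T0.r 10)
[16] T0.cas  hit  (counter 11, T0.r 10)

C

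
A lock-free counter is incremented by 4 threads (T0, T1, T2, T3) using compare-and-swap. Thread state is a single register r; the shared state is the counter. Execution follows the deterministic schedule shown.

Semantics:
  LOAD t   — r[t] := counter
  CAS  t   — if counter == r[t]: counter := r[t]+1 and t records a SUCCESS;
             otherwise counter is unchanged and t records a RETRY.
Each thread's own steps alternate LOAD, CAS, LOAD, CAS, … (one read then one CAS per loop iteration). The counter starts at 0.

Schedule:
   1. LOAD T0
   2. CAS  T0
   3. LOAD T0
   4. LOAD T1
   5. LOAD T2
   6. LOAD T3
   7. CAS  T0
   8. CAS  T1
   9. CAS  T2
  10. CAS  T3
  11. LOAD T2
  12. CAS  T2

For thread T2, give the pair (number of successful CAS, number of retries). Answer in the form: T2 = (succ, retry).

   1) LOAD T0:  M=0  r_T0=0
   2) CAS  T0:  M=1  r_T0=0 ✓
   3) LOAD T0:  M=1  r_T0=1
   4) LOAD T1:  M=1  r_T1=1
   5) LOAD T2:  M=1  r_T2=1
   6) LOAD T3:  M=1  r_T3=1
   7) CAS  T0:  M=2  r_T0=1 ✓
   8) CAS  T1:  M=2  r_T1=1 ✗
   9) CAS  T2:  M=2  r_T2=1 ✗
  10) CAS  T3:  M=2  r_T3=1 ✗
  11) LOAD T2:  M=2  r_T2=2
  12) CAS  T2:  M=3  r_T2=2 ✓

T2 = (1, 1)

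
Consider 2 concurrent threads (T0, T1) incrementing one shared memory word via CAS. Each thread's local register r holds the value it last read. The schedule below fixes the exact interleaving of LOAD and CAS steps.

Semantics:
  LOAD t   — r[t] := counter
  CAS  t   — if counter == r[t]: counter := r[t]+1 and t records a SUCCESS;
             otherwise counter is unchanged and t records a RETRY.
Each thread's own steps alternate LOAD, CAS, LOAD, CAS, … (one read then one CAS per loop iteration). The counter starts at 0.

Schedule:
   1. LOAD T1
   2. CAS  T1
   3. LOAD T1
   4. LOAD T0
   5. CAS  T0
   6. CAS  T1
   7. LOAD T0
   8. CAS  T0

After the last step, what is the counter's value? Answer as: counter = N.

counter = 3

   1) LOAD T1:  M=0  r_T1=0
   2) CAS  T1:  M=1  r_T1=0 ✓
   3) LOAD T1:  M=1  r_T1=1
   4) LOAD T0:  M=1  r_T0=1
   5) CAS  T0:  M=2  r_T0=1 ✓
   6) CAS  T1:  M=2  r_T1=1 ✗
   7) LOAD T0:  M=2  r_T0=2
   8) CAS  T0:  M=3  r_T0=2 ✓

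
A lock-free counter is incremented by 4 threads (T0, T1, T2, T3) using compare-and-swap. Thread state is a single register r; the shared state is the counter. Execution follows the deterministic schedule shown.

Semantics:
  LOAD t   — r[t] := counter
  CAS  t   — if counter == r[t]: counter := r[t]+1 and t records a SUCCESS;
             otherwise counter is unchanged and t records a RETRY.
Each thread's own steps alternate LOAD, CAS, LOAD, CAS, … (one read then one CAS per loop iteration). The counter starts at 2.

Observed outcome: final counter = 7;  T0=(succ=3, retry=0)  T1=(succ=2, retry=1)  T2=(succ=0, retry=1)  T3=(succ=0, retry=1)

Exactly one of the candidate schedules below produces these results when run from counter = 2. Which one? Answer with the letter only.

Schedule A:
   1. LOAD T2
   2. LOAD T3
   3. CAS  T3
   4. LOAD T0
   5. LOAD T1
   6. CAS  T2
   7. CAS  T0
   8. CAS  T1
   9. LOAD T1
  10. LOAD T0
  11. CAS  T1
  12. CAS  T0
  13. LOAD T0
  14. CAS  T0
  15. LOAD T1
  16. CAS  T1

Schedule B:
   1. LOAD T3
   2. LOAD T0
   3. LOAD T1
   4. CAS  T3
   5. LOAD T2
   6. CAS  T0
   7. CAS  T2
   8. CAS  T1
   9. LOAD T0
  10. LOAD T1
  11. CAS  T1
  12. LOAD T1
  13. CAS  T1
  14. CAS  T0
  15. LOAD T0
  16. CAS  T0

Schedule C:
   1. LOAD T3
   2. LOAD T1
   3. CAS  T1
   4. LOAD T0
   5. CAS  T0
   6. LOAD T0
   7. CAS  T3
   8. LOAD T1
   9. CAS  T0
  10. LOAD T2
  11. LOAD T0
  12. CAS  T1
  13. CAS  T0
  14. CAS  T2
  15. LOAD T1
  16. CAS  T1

Run C:
1. LOAD T3 → mem=2 r[T3]=2 [LOAD]
2. LOAD T1 → mem=2 r[T1]=2 [LOAD]
3. CAS T1 → mem=3 r[T1]=2 [OK]
4. LOAD T0 → mem=3 r[T0]=3 [LOAD]
5. CAS T0 → mem=4 r[T0]=3 [OK]
6. LOAD T0 → mem=4 r[T0]=4 [LOAD]
7. CAS T3 → mem=4 r[T3]=2 [RETRY]
8. LOAD T1 → mem=4 r[T1]=4 [LOAD]
9. CAS T0 → mem=5 r[T0]=4 [OK]
10. LOAD T2 → mem=5 r[T2]=5 [LOAD]
11. LOAD T0 → mem=5 r[T0]=5 [LOAD]
12. CAS T1 → mem=5 r[T1]=4 [RETRY]
13. CAS T0 → mem=6 r[T0]=5 [OK]
14. CAS T2 → mem=6 r[T2]=5 [RETRY]
15. LOAD T1 → mem=6 r[T1]=6 [LOAD]
16. CAS T1 → mem=7 r[T1]=6 [OK]

C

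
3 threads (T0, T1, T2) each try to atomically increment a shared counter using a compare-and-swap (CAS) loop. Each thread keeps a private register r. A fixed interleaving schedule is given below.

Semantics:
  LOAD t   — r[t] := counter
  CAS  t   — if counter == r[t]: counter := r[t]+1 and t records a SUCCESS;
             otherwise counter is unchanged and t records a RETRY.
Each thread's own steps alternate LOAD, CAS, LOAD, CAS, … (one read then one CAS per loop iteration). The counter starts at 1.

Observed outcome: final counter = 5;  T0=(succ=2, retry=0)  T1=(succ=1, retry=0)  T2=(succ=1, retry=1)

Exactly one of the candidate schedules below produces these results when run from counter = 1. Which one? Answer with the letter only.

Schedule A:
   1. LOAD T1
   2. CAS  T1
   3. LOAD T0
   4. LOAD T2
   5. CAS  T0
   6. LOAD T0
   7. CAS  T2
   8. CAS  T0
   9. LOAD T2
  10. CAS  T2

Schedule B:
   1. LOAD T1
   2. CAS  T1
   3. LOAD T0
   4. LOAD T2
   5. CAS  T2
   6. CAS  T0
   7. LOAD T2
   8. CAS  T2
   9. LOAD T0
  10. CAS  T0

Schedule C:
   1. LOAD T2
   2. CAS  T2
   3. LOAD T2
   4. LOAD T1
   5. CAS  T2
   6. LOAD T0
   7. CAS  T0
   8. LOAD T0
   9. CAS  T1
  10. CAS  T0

A

Run A:
#1 T1 reads 1
#2 T1 CAS(1→2) writes; counter now 2
#3 T0 reads 2
#4 T2 reads 2
#5 T0 CAS(2→3) writes; counter now 3
#6 T0 reads 3
#7 T2 CAS(2→3) fails; counter now 3
#8 T0 CAS(3→4) writes; counter now 4
#9 T2 reads 4
#10 T2 CAS(4→5) writes; counter now 5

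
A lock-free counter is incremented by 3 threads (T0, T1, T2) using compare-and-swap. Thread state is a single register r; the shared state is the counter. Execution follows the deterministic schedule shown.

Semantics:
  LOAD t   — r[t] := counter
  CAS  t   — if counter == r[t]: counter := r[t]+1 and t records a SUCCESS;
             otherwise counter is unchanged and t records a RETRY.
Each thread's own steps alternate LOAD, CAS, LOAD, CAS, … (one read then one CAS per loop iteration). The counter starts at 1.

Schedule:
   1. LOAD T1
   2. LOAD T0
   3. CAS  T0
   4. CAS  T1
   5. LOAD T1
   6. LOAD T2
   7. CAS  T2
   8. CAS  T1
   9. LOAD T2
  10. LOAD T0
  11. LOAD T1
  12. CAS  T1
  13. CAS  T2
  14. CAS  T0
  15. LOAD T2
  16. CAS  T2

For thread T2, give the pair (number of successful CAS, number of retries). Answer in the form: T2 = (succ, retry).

[1] T1.load  rd  (counter 1, T1.r 1)
[2] T0.load  rd  (counter 1, T0.r 1)
[3] T0.cas  hit  (counter 2, T0.r 1)
[4] T1.cas  miss  (counter 2, T1.r 1)
[5] T1.load  rd  (counter 2, T1.r 2)
[6] T2.load  rd  (counter 2, T2.r 2)
[7] T2.cas  hit  (counter 3, T2.r 2)
[8] T1.cas  miss  (counter 3, T1.r 2)
[9] T2.load  rd  (counter 3, T2.r 3)
[10] T0.load  rd  (counter 3, T0.r 3)
[11] T1.load  rd  (counter 3, T1.r 3)
[12] T1.cas  hit  (counter 4, T1.r 3)
[13] T2.cas  miss  (counter 4, T2.r 3)
[14] T0.cas  miss  (counter 4, T0.r 3)
[15] T2.load  rd  (counter 4, T2.r 4)
[16] T2.cas  hit  (counter 5, T2.r 4)

T2 = (2, 1)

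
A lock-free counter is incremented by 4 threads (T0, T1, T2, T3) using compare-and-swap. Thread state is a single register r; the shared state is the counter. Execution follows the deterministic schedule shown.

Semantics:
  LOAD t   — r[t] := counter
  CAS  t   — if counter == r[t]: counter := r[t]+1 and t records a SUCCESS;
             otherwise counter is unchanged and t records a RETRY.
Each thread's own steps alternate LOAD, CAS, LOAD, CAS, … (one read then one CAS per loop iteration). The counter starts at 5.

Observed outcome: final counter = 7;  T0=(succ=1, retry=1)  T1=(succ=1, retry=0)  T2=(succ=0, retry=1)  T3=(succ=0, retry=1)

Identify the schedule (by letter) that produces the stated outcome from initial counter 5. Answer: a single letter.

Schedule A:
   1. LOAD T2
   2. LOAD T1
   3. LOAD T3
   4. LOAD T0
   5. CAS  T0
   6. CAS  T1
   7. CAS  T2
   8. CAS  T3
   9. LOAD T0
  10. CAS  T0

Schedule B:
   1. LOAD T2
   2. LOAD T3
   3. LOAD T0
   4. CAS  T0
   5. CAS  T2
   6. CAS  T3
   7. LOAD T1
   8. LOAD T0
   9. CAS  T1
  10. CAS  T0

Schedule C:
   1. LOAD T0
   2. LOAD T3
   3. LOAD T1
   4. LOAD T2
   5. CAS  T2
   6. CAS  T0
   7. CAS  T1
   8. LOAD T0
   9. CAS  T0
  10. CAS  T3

Simulating candidate B:
[1] T2.load  rd  (counter 5, T2.r 5)
[2] T3.load  rd  (counter 5, T3.r 5)
[3] T0.load  rd  (counter 5, T0.r 5)
[4] T0.cas  hit  (counter 6, T0.r 5)
[5] T2.cas  miss  (counter 6, T2.r 5)
[6] T3.cas  miss  (counter 6, T3.r 5)
[7] T1.load  rd  (counter 6, T1.r 6)
[8] T0.load  rd  (counter 6, T0.r 6)
[9] T1.cas  hit  (counter 7, T1.r 6)
[10] T0.cas  miss  (counter 7, T0.r 6)

B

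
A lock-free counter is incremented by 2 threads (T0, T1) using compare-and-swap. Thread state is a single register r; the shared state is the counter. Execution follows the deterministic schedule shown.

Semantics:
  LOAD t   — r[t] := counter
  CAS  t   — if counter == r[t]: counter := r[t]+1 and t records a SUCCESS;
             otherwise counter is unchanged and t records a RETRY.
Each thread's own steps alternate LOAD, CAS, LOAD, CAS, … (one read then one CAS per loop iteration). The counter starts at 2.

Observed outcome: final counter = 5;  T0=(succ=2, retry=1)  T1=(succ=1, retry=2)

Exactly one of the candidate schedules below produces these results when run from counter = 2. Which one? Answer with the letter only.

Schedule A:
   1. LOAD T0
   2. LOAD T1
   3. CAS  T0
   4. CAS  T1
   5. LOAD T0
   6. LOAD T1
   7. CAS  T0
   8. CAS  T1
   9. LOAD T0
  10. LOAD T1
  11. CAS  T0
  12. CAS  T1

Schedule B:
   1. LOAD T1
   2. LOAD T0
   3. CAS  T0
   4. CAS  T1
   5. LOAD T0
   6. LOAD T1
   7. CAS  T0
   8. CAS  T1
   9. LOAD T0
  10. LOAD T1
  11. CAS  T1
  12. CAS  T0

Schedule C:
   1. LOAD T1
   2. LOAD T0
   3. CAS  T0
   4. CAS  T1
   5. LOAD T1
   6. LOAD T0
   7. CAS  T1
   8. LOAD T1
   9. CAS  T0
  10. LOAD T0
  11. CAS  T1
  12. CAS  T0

B

Tracing schedule B:
step 1: T1 LOAD ⇒ load; ctr=2 reg=2
step 2: T0 LOAD ⇒ load; ctr=2 reg=2
step 3: T0 CAS ⇒ ok; ctr=3 reg=2
step 4: T1 CAS ⇒ retry; ctr=3 reg=2
step 5: T0 LOAD ⇒ load; ctr=3 reg=3
step 6: T1 LOAD ⇒ load; ctr=3 reg=3
step 7: T0 CAS ⇒ ok; ctr=4 reg=3
step 8: T1 CAS ⇒ retry; ctr=4 reg=3
step 9: T0 LOAD ⇒ load; ctr=4 reg=4
step 10: T1 LOAD ⇒ load; ctr=4 reg=4
step 11: T1 CAS ⇒ ok; ctr=5 reg=4
step 12: T0 CAS ⇒ retry; ctr=5 reg=4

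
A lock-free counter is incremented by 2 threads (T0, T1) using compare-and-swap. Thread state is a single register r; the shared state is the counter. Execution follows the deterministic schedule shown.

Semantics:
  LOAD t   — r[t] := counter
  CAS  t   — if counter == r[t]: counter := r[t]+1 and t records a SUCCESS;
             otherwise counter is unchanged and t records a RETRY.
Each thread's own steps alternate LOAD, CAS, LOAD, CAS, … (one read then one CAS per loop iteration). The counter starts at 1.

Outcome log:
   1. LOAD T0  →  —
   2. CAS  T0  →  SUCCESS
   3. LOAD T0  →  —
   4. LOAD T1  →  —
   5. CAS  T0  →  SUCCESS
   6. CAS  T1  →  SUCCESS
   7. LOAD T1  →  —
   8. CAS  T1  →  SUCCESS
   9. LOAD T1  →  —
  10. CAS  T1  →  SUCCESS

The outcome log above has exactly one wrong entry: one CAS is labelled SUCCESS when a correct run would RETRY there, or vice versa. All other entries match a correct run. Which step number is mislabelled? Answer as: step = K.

step = 6

Reference trace:
T0 LOAD — after: cnt=1, r=1 — load
T0 CAS — after: cnt=2, r=1 — ok
T0 LOAD — after: cnt=2, r=2 — load
T1 LOAD — after: cnt=2, r=2 — load
T0 CAS — after: cnt=3, r=2 — ok
T1 CAS — after: cnt=3, r=2 — retry
T1 LOAD — after: cnt=3, r=3 — load
T1 CAS — after: cnt=4, r=3 — ok
T1 LOAD — after: cnt=4, r=4 — load
T1 CAS — after: cnt=5, r=4 — ok
Mismatch at 6.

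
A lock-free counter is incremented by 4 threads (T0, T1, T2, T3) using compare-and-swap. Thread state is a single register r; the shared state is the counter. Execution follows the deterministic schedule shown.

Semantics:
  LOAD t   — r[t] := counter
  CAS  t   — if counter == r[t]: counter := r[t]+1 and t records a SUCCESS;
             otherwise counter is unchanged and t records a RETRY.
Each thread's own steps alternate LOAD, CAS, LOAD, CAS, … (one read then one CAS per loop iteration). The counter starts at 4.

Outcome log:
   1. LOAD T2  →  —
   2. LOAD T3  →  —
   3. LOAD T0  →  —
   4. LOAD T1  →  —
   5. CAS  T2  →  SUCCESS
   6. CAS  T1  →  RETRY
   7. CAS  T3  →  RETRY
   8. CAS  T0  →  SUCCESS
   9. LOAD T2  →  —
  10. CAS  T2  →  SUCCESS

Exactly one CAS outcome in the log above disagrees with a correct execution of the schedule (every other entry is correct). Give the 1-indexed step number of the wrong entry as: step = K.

Correct run:
T2 LOAD — after: cnt=4, r=4 — load
T3 LOAD — after: cnt=4, r=4 — load
T0 LOAD — after: cnt=4, r=4 — load
T1 LOAD — after: cnt=4, r=4 — load
T2 CAS — after: cnt=5, r=4 — ok
T1 CAS — after: cnt=5, r=4 — retry
T3 CAS — after: cnt=5, r=4 — retry
T0 CAS — after: cnt=5, r=4 — retry
T2 LOAD — after: cnt=5, r=5 — load
T2 CAS — after: cnt=6, r=5 — ok
Flip is step 8.

step = 8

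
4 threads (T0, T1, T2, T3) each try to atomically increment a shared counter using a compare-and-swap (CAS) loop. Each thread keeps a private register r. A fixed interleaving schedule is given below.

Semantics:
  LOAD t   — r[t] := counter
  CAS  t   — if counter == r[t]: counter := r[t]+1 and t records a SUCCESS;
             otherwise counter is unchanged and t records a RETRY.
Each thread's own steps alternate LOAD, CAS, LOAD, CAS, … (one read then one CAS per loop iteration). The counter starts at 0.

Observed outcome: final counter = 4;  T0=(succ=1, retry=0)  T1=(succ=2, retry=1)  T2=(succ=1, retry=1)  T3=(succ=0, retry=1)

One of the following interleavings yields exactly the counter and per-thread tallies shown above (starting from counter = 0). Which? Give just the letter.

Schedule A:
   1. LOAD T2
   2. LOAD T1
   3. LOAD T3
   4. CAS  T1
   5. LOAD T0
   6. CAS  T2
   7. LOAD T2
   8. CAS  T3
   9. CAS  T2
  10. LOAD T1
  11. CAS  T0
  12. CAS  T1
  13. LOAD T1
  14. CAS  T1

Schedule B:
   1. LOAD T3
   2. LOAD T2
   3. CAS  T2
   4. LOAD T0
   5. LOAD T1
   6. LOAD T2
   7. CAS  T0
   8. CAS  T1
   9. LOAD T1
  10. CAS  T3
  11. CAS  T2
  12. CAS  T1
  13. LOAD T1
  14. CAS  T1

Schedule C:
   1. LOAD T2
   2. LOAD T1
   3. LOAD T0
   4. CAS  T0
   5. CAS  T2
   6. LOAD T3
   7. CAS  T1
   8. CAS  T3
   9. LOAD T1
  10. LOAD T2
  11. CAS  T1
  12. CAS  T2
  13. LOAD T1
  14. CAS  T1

Run B:
1. LOAD T3 → mem=0 r[T3]=0 [LOAD]
2. LOAD T2 → mem=0 r[T2]=0 [LOAD]
3. CAS T2 → mem=1 r[T2]=0 [OK]
4. LOAD T0 → mem=1 r[T0]=1 [LOAD]
5. LOAD T1 → mem=1 r[T1]=1 [LOAD]
6. LOAD T2 → mem=1 r[T2]=1 [LOAD]
7. CAS T0 → mem=2 r[T0]=1 [OK]
8. CAS T1 → mem=2 r[T1]=1 [RETRY]
9. LOAD T1 → mem=2 r[T1]=2 [LOAD]
10. CAS T3 → mem=2 r[T3]=0 [RETRY]
11. CAS T2 → mem=2 r[T2]=1 [RETRY]
12. CAS T1 → mem=3 r[T1]=2 [OK]
13. LOAD T1 → mem=3 r[T1]=3 [LOAD]
14. CAS T1 → mem=4 r[T1]=3 [OK]

B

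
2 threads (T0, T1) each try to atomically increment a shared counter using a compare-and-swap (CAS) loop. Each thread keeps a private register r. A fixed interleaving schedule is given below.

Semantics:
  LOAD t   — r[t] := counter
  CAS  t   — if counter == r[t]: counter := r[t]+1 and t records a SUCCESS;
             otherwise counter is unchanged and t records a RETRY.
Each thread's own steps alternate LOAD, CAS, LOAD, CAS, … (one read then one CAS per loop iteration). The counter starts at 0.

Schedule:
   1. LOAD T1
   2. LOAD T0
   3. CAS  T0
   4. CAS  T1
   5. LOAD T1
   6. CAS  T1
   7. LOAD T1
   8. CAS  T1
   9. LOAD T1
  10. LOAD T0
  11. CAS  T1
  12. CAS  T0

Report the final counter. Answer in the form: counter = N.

counter = 4

#1 T1 reads 0
#2 T0 reads 0
#3 T0 CAS(0→1) writes; counter now 1
#4 T1 CAS(0→1) fails; counter now 1
#5 T1 reads 1
#6 T1 CAS(1→2) writes; counter now 2
#7 T1 reads 2
#8 T1 CAS(2→3) writes; counter now 3
#9 T1 reads 3
#10 T0 reads 3
#11 T1 CAS(3→4) writes; counter now 4
#12 T0 CAS(3→4) fails; counter now 4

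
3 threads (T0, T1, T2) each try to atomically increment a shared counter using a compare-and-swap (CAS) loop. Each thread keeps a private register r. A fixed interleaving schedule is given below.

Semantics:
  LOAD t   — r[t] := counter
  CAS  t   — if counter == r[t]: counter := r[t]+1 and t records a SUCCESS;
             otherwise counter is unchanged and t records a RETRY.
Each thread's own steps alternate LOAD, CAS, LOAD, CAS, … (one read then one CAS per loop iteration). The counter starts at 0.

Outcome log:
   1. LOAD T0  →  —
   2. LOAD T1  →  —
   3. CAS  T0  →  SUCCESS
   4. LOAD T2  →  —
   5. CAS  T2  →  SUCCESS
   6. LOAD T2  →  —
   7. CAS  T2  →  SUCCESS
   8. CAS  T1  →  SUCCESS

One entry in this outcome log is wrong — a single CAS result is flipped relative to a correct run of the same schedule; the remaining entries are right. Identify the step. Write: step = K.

Re-executing:
[1] T0.load  rd  (counter 0, T0.r 0)
[2] T1.load  rd  (counter 0, T1.r 0)
[3] T0.cas  hit  (counter 1, T0.r 0)
[4] T2.load  rd  (counter 1, T2.r 1)
[5] T2.cas  hit  (counter 2, T2.r 1)
[6] T2.load  rd  (counter 2, T2.r 2)
[7] T2.cas  hit  (counter 3, T2.r 2)
[8] T1.cas  miss  (counter 3, T1.r 0)
Mismatch at 8.

step = 8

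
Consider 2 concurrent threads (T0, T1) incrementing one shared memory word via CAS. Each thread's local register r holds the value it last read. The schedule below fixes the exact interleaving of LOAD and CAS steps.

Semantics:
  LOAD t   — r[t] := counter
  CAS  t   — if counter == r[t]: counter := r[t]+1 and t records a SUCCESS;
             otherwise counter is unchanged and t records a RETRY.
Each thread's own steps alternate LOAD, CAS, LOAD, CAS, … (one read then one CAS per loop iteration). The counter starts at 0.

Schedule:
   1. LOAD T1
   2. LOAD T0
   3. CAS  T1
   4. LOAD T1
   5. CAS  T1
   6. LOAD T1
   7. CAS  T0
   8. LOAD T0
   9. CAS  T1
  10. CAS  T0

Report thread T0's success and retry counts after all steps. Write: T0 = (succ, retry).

T1 LOAD — after: cnt=0, r=0 — load
T0 LOAD — after: cnt=0, r=0 — load
T1 CAS — after: cnt=1, r=0 — ok
T1 LOAD — after: cnt=1, r=1 — load
T1 CAS — after: cnt=2, r=1 — ok
T1 LOAD — after: cnt=2, r=2 — load
T0 CAS — after: cnt=2, r=0 — retry
T0 LOAD — after: cnt=2, r=2 — load
T1 CAS — after: cnt=3, r=2 — ok
T0 CAS — after: cnt=3, r=2 — retry

T0 = (0, 2)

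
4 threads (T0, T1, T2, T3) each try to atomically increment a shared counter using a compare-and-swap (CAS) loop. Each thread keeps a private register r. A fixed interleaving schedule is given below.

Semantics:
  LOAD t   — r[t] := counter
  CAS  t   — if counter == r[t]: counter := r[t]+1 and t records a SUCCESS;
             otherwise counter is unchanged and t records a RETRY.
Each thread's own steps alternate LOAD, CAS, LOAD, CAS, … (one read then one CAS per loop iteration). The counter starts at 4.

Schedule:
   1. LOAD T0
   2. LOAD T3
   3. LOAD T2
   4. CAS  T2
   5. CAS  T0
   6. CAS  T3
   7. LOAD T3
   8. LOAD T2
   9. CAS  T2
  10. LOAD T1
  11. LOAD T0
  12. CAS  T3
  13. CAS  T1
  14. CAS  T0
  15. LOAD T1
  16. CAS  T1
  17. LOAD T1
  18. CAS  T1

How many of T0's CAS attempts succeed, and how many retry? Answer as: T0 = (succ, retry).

T0 = (0, 2)

   1) LOAD T0:  M=4  r_T0=4
   2) LOAD T3:  M=4  r_T3=4
   3) LOAD T2:  M=4  r_T2=4
   4) CAS  T2:  M=5  r_T2=4 ✓
   5) CAS  T0:  M=5  r_T0=4 ✗
   6) CAS  T3:  M=5  r_T3=4 ✗
   7) LOAD T3:  M=5  r_T3=5
   8) LOAD T2:  M=5  r_T2=5
   9) CAS  T2:  M=6  r_T2=5 ✓
  10) LOAD T1:  M=6  r_T1=6
  11) LOAD T0:  M=6  r_T0=6
  12) CAS  T3:  M=6  r_T3=5 ✗
  13) CAS  T1:  M=7  r_T1=6 ✓
  14) CAS  T0:  M=7  r_T0=6 ✗
  15) LOAD T1:  M=7  r_T1=7
  16) CAS  T1:  M=8  r_T1=7 ✓
  17) LOAD T1:  M=8  r_T1=8
  18) CAS  T1:  M=9  r_T1=8 ✓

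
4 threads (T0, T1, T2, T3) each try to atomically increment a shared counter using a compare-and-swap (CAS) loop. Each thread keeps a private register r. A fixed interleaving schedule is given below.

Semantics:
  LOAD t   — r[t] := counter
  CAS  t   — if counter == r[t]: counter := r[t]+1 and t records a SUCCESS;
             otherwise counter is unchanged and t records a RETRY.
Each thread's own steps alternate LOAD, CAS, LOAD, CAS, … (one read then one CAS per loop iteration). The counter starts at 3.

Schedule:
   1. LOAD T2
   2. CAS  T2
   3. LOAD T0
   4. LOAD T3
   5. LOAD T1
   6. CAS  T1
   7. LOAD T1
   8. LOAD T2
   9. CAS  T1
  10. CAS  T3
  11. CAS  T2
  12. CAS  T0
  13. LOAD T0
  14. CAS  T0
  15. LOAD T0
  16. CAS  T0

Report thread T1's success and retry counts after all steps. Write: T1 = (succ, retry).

T1 = (2, 0)

   1) LOAD T2:  M=3  r_T2=3
   2) CAS  T2:  M=4  r_T2=3 ✓
   3) LOAD T0:  M=4  r_T0=4
   4) LOAD T3:  M=4  r_T3=4
   5) LOAD T1:  M=4  r_T1=4
   6) CAS  T1:  M=5  r_T1=4 ✓
   7) LOAD T1:  M=5  r_T1=5
   8) LOAD T2:  M=5  r_T2=5
   9) CAS  T1:  M=6  r_T1=5 ✓
  10) CAS  T3:  M=6  r_T3=4 ✗
  11) CAS  T2:  M=6  r_T2=5 ✗
  12) CAS  T0:  M=6  r_T0=4 ✗
  13) LOAD T0:  M=6  r_T0=6
  14) CAS  T0:  M=7  r_T0=6 ✓
  15) LOAD T0:  M=7  r_T0=7
  16) CAS  T0:  M=8  r_T0=7 ✓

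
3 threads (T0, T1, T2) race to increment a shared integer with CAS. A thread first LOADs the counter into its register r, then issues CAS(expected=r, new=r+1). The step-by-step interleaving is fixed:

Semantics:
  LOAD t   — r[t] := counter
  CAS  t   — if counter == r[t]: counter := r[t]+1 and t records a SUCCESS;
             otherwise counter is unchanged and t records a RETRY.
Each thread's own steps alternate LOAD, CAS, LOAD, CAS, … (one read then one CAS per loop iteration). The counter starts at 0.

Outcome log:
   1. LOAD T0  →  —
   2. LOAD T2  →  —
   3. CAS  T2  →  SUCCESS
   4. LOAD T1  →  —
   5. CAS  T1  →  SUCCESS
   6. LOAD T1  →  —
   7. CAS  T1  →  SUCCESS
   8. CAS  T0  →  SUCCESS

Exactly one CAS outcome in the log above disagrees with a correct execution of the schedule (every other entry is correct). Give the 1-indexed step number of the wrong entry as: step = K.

Reference trace:
[1] T0.load  rd  (counter 0, T0.r 0)
[2] T2.load  rd  (counter 0, T2.r 0)
[3] T2.cas  hit  (counter 1, T2.r 0)
[4] T1.load  rd  (counter 1, T1.r 1)
[5] T1.cas  hit  (counter 2, T1.r 1)
[6] T1.load  rd  (counter 2, T1.r 2)
[7] T1.cas  hit  (counter 3, T1.r 2)
[8] T0.cas  miss  (counter 3, T0.r 0)
Log disagrees first at step 8.

step = 8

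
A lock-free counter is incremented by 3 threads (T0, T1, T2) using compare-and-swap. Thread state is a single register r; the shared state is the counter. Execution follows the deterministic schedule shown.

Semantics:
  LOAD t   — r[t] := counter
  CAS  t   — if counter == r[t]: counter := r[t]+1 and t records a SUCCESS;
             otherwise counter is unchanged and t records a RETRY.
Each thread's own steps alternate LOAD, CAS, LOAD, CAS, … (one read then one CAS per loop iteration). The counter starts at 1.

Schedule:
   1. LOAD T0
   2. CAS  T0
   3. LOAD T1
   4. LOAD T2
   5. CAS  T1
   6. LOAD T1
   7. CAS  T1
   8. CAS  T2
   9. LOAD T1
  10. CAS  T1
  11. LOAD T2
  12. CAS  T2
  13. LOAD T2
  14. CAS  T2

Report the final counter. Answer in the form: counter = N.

counter = 7

T0 LOAD — after: cnt=1, r=1 — load
T0 CAS — after: cnt=2, r=1 — ok
T1 LOAD — after: cnt=2, r=2 — load
T2 LOAD — after: cnt=2, r=2 — load
T1 CAS — after: cnt=3, r=2 — ok
T1 LOAD — after: cnt=3, r=3 — load
T1 CAS — after: cnt=4, r=3 — ok
T2 CAS — after: cnt=4, r=2 — retry
T1 LOAD — after: cnt=4, r=4 — load
T1 CAS — after: cnt=5, r=4 — ok
T2 LOAD — after: cnt=5, r=5 — load
T2 CAS — after: cnt=6, r=5 — ok
T2 LOAD — after: cnt=6, r=6 — load
T2 CAS — after: cnt=7, r=6 — ok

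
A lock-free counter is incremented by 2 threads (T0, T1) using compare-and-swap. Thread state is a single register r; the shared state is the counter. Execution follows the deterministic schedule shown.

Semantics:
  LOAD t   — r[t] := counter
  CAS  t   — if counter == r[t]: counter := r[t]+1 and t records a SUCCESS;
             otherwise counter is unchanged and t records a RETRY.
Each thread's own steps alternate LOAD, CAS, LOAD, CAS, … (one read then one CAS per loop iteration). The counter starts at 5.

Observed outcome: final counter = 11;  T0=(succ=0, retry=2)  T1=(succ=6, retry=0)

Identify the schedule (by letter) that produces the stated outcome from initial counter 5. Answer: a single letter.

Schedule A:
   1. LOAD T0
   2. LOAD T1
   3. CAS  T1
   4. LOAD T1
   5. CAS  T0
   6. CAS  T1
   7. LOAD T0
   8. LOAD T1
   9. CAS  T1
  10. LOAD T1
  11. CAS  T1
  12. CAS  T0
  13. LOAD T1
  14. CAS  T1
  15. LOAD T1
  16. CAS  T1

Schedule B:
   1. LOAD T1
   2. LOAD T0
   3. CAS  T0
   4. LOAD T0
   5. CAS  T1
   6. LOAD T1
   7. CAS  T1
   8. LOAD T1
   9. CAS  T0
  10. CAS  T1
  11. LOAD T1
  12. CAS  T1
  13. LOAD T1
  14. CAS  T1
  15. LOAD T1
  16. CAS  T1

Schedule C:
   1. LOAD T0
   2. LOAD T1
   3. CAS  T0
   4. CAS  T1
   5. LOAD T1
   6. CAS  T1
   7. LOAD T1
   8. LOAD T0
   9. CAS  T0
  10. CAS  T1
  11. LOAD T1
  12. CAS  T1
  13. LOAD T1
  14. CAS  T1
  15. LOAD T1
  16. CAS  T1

Simulating candidate A:
   1) LOAD T0:  M=5  r_T0=5
   2) LOAD T1:  M=5  r_T1=5
   3) CAS  T1:  M=6  r_T1=5 ✓
   4) LOAD T1:  M=6  r_T1=6
   5) CAS  T0:  M=6  r_T0=5 ✗
   6) CAS  T1:  M=7  r_T1=6 ✓
   7) LOAD T0:  M=7  r_T0=7
   8) LOAD T1:  M=7  r_T1=7
   9) CAS  T1:  M=8  r_T1=7 ✓
  10) LOAD T1:  M=8  r_T1=8
  11) CAS  T1:  M=9  r_T1=8 ✓
  12) CAS  T0:  M=9  r_T0=7 ✗
  13) LOAD T1:  M=9  r_T1=9
  14) CAS  T1:  M=10  r_T1=9 ✓
  15) LOAD T1:  M=10  r_T1=10
  16) CAS  T1:  M=11  r_T1=10 ✓

A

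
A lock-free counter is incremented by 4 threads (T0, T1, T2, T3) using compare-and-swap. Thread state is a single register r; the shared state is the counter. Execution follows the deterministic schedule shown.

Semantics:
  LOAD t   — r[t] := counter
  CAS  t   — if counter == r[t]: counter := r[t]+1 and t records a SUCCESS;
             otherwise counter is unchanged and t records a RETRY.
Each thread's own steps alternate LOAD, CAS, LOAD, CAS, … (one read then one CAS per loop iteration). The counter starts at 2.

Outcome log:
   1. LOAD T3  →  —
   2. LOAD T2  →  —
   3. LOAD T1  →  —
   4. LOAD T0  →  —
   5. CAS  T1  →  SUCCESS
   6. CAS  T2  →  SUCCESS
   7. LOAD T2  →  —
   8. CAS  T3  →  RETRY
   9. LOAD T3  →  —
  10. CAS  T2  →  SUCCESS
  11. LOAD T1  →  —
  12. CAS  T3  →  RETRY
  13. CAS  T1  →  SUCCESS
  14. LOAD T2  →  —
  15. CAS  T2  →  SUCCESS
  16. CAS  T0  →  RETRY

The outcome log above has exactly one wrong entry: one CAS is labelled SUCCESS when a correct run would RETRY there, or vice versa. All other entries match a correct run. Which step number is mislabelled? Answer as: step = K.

step = 6

Reference trace:
#1 T3 reads 2
#2 T2 reads 2
#3 T1 reads 2
#4 T0 reads 2
#5 T1 CAS(2→3) writes; counter now 3
#6 T2 CAS(2→3) fails; counter now 3
#7 T2 reads 3
#8 T3 CAS(2→3) fails; counter now 3
#9 T3 reads 3
#10 T2 CAS(3→4) writes; counter now 4
#11 T1 reads 4
#12 T3 CAS(3→4) fails; counter now 4
#13 T1 CAS(4→5) writes; counter now 5
#14 T2 reads 5
#15 T2 CAS(5→6) writes; counter now 6
#16 T0 CAS(2→3) fails; counter now 6
Mismatch at 6.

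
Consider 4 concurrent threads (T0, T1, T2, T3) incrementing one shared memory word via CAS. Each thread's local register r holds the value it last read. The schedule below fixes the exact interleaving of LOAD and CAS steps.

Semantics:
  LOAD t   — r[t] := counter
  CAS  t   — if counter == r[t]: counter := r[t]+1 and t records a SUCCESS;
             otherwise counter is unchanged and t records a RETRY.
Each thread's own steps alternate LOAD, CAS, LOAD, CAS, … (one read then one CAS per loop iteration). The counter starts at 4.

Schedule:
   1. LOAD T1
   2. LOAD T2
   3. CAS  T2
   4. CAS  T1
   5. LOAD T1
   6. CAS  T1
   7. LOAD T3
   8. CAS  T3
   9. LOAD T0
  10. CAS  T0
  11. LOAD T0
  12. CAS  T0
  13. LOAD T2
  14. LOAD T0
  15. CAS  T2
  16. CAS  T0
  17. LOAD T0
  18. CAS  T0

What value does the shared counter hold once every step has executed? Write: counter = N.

counter = 11

step 1: T1 LOAD ⇒ load; ctr=4 reg=4
step 2: T2 LOAD ⇒ load; ctr=4 reg=4
step 3: T2 CAS ⇒ ok; ctr=5 reg=4
step 4: T1 CAS ⇒ retry; ctr=5 reg=4
step 5: T1 LOAD ⇒ load; ctr=5 reg=5
step 6: T1 CAS ⇒ ok; ctr=6 reg=5
step 7: T3 LOAD ⇒ load; ctr=6 reg=6
step 8: T3 CAS ⇒ ok; ctr=7 reg=6
step 9: T0 LOAD ⇒ load; ctr=7 reg=7
step 10: T0 CAS ⇒ ok; ctr=8 reg=7
step 11: T0 LOAD ⇒ load; ctr=8 reg=8
step 12: T0 CAS ⇒ ok; ctr=9 reg=8
step 13: T2 LOAD ⇒ load; ctr=9 reg=9
step 14: T0 LOAD ⇒ load; ctr=9 reg=9
step 15: T2 CAS ⇒ ok; ctr=10 reg=9
step 16: T0 CAS ⇒ retry; ctr=10 reg=9
step 17: T0 LOAD ⇒ load; ctr=10 reg=10
step 18: T0 CAS ⇒ ok; ctr=11 reg=10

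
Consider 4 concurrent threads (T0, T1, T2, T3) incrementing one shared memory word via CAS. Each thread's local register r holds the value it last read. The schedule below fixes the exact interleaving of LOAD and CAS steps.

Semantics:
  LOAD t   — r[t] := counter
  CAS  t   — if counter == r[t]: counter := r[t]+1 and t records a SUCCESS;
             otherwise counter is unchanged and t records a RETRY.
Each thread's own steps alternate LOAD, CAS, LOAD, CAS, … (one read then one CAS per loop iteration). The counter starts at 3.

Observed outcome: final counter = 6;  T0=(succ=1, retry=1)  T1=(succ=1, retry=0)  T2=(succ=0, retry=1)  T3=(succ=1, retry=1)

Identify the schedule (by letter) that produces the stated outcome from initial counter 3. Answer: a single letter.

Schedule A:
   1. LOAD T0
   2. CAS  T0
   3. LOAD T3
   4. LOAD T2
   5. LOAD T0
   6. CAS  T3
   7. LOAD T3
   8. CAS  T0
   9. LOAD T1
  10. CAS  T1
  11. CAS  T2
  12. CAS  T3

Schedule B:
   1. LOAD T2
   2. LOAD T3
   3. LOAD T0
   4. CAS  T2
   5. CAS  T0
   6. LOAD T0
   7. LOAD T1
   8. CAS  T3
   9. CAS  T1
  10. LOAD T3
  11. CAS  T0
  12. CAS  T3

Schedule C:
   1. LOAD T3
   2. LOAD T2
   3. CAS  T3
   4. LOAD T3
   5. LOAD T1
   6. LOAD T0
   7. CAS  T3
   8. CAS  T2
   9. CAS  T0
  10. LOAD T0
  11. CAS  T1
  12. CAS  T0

A

Simulating candidate A:
T0 LOAD — after: cnt=3, r=3 — load
T0 CAS — after: cnt=4, r=3 — ok
T3 LOAD — after: cnt=4, r=4 — load
T2 LOAD — after: cnt=4, r=4 — load
T0 LOAD — after: cnt=4, r=4 — load
T3 CAS — after: cnt=5, r=4 — ok
T3 LOAD — after: cnt=5, r=5 — load
T0 CAS — after: cnt=5, r=4 — retry
T1 LOAD — after: cnt=5, r=5 — load
T1 CAS — after: cnt=6, r=5 — ok
T2 CAS — after: cnt=6, r=4 — retry
T3 CAS — after: cnt=6, r=5 — retry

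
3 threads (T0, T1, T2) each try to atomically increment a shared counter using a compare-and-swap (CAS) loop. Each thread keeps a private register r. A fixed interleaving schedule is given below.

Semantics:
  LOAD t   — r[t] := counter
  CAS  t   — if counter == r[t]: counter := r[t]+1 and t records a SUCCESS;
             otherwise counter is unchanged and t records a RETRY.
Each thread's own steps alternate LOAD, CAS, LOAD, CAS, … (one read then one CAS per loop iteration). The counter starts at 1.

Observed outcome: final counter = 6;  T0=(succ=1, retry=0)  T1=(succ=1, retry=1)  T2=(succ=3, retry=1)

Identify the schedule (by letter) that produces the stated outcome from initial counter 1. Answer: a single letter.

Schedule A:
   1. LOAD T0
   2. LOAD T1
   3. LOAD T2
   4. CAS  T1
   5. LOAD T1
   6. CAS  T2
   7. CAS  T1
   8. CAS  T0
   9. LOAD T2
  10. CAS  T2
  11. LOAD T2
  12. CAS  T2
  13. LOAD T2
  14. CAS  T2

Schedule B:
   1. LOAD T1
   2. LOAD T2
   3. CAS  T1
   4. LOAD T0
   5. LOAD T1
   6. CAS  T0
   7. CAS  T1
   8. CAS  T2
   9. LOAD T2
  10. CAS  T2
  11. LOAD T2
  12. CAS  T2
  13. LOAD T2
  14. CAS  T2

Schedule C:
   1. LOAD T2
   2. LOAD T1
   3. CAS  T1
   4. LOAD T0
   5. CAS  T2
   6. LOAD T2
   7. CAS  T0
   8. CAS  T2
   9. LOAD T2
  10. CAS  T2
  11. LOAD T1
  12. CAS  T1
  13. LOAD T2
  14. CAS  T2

Simulating candidate B:
T1 LOAD — after: cnt=1, r=1 — load
T2 LOAD — after: cnt=1, r=1 — load
T1 CAS — after: cnt=2, r=1 — ok
T0 LOAD — after: cnt=2, r=2 — load
T1 LOAD — after: cnt=2, r=2 — load
T0 CAS — after: cnt=3, r=2 — ok
T1 CAS — after: cnt=3, r=2 — retry
T2 CAS — after: cnt=3, r=1 — retry
T2 LOAD — after: cnt=3, r=3 — load
T2 CAS — after: cnt=4, r=3 — ok
T2 LOAD — after: cnt=4, r=4 — load
T2 CAS — after: cnt=5, r=4 — ok
T2 LOAD — after: cnt=5, r=5 — load
T2 CAS — after: cnt=6, r=5 — ok

B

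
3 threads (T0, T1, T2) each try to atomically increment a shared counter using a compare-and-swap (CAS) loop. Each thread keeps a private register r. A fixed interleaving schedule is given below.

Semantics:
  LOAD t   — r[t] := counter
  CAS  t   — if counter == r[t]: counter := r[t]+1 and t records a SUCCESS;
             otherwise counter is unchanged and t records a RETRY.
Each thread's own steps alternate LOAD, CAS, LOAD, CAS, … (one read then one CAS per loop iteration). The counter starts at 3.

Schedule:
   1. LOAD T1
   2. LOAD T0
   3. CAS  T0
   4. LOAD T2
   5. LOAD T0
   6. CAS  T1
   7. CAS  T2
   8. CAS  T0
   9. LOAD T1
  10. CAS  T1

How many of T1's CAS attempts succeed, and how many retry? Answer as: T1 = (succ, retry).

T1 LOAD — after: cnt=3, r=3 — load
T0 LOAD — after: cnt=3, r=3 — load
T0 CAS — after: cnt=4, r=3 — ok
T2 LOAD — after: cnt=4, r=4 — load
T0 LOAD — after: cnt=4, r=4 — load
T1 CAS — after: cnt=4, r=3 — retry
T2 CAS — after: cnt=5, r=4 — ok
T0 CAS — after: cnt=5, r=4 — retry
T1 LOAD — after: cnt=5, r=5 — load
T1 CAS — after: cnt=6, r=5 — ok

T1 = (1, 1)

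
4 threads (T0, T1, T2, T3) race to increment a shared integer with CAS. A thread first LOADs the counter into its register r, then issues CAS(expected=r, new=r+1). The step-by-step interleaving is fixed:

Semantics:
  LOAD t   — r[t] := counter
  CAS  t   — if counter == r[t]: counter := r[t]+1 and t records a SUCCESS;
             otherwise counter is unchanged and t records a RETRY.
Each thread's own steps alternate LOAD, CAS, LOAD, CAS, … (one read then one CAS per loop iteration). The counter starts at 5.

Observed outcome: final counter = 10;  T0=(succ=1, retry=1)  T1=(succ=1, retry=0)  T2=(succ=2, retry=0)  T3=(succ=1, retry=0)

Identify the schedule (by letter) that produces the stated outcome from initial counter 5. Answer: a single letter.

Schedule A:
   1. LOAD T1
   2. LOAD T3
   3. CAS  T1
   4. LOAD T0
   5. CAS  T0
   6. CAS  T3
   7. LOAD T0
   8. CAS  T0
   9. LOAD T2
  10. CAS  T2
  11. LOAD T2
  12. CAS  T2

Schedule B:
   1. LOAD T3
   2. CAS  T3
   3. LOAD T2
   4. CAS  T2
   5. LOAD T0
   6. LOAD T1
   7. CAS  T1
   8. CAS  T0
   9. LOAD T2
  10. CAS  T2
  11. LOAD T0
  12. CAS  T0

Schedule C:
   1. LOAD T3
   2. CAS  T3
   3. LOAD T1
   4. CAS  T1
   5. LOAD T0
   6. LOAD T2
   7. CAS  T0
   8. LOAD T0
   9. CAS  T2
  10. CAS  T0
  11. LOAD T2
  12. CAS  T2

B

Simulating candidate B:
   1) LOAD T3:  M=5  r_T3=5
   2) CAS  T3:  M=6  r_T3=5 ✓
   3) LOAD T2:  M=6  r_T2=6
   4) CAS  T2:  M=7  r_T2=6 ✓
   5) LOAD T0:  M=7  r_T0=7
   6) LOAD T1:  M=7  r_T1=7
   7) CAS  T1:  M=8  r_T1=7 ✓
   8) CAS  T0:  M=8  r_T0=7 ✗
   9) LOAD T2:  M=8  r_T2=8
  10) CAS  T2:  M=9  r_T2=8 ✓
  11) LOAD T0:  M=9  r_T0=9
  12) CAS  T0:  M=10  r_T0=9 ✓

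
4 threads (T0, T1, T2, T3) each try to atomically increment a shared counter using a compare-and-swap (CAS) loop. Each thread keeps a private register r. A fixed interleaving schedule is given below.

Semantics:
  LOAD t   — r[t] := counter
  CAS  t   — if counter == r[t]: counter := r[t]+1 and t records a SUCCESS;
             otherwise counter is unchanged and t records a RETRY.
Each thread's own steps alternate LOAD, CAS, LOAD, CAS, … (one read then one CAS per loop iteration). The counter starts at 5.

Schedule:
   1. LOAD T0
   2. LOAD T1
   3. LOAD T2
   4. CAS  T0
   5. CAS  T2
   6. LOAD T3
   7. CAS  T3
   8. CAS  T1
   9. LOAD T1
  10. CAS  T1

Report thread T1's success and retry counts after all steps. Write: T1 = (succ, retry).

   1) LOAD T0:  M=5  r_T0=5
   2) LOAD T1:  M=5  r_T1=5
   3) LOAD T2:  M=5  r_T2=5
   4) CAS  T0:  M=6  r_T0=5 ✓
   5) CAS  T2:  M=6  r_T2=5 ✗
   6) LOAD T3:  M=6  r_T3=6
   7) CAS  T3:  M=7  r_T3=6 ✓
   8) CAS  T1:  M=7  r_T1=5 ✗
   9) LOAD T1:  M=7  r_T1=7
  10) CAS  T1:  M=8  r_T1=7 ✓

T1 = (1, 1)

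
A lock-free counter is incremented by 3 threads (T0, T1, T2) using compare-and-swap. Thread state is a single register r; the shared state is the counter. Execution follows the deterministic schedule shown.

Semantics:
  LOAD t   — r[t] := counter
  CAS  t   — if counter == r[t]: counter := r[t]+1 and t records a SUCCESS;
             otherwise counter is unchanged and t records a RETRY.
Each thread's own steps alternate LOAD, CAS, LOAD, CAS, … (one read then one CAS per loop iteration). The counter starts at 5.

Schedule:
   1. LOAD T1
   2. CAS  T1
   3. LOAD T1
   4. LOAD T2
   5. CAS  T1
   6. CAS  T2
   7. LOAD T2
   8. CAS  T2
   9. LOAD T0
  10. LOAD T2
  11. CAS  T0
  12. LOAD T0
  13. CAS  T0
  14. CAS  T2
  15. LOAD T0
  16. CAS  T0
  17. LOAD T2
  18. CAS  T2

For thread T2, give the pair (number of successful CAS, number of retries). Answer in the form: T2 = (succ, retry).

T2 = (2, 2)

   1) LOAD T1:  M=5  r_T1=5
   2) CAS  T1:  M=6  r_T1=5 ✓
   3) LOAD T1:  M=6  r_T1=6
   4) LOAD T2:  M=6  r_T2=6
   5) CAS  T1:  M=7  r_T1=6 ✓
   6) CAS  T2:  M=7  r_T2=6 ✗
   7) LOAD T2:  M=7  r_T2=7
   8) CAS  T2:  M=8  r_T2=7 ✓
   9) LOAD T0:  M=8  r_T0=8
  10) LOAD T2:  M=8  r_T2=8
  11) CAS  T0:  M=9  r_T0=8 ✓
  12) LOAD T0:  M=9  r_T0=9
  13) CAS  T0:  M=10  r_T0=9 ✓
  14) CAS  T2:  M=10  r_T2=8 ✗
  15) LOAD T0:  M=10  r_T0=10
  16) CAS  T0:  M=11  r_T0=10 ✓
  17) LOAD T2:  M=11  r_T2=11
  18) CAS  T2:  M=12  r_T2=11 ✓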